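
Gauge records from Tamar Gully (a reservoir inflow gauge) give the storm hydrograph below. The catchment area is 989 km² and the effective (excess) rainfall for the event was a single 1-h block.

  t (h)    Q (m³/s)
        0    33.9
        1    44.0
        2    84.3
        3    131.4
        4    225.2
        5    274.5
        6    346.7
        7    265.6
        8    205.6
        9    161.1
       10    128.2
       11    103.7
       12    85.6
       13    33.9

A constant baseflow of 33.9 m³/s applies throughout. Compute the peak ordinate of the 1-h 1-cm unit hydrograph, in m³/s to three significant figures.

Direct runoff: 0.0, 10.1, 50.4, 97.5, 191.3, 240.6, 312.8, 231.7, 171.7, 127.2, 94.3, 69.8, 51.7, 0.0 m³/s; ΣQ_DR = 1649 m³/s, peak = 312.8 m³/s.
Runoff depth d = ΣQ_DR·Δt / A = 1649 × 3600 / (989 km²) = 6.003 mm.
The 1-cm UH is the DRH scaled by (10 mm)/d, so U_p = 312.8 × 10/6.003 = 521 m³/s.

U_p ≈ 521 m³/s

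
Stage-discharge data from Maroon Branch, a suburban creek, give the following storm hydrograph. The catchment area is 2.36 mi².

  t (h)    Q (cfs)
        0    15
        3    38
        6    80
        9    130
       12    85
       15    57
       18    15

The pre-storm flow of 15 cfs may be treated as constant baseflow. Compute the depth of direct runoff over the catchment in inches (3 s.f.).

d ≈ 0.620 in

Direct runoff: 0.0, 23.0, 65.0, 115.0, 70.0, 42.0, 0.0 cfs; ΣQ_DR = 315.0 cfs.
V = ΣQ_DR · Δt = 315.0 × 10800 s = 3.402 × 10^6 ft³.
Over A = 2.36 mi², depth = V / A = 0.620 in.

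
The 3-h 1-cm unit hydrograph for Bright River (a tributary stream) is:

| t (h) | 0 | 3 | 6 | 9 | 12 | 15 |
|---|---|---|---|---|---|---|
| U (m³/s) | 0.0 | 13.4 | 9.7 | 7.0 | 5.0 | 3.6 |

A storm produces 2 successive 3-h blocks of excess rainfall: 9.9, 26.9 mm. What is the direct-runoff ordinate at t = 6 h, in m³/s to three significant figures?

Q ≈ 45.6 m³/s

By discrete convolution, Q_j = Σ (P_i / 10 mm) · U_{j−i}.
At t = 6 h (j=2): Q = (9.9/10)·9.7 + (26.9/10)·13.4 = 45.6 m³/s.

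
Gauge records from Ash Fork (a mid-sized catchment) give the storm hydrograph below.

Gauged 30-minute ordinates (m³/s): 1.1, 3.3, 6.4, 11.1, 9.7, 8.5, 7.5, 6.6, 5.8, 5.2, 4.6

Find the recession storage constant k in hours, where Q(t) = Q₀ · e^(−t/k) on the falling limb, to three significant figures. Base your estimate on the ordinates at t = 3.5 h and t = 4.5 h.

k ≈ 4.19 h

On the falling limb, Q drops from 6.6 to 5.2 m³/s between t = 3.5 h and t = 4.5 h (Δt = 1 h).
k = −Δt / ln(Q₂/Q₁) = −1 / ln(5.2/6.6) = 4.19 h.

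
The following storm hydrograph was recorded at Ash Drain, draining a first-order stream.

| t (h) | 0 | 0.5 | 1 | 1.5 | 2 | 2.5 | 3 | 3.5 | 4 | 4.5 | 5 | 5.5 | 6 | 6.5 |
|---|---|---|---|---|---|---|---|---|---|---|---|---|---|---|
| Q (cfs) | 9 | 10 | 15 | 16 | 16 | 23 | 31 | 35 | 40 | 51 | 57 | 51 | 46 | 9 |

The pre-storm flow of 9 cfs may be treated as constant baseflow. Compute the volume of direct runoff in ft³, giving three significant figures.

Direct-runoff ordinates (Q − Q_b): 0.0, 1.0, 6.0, 7.0, 7.0, 14.0, 22.0, 26.0, 31.0, 42.0, 48.0, 42.0, 37.0, 0.0 cfs.
ΣQ_DR = 283.0 cfs.
With Δt = 0.5 h = 1800 s, V = ΣQ_DR · Δt = 283.0 × 1800 = 5.09 × 10^5 ft³.

V ≈ 5.09 × 10^5 ft³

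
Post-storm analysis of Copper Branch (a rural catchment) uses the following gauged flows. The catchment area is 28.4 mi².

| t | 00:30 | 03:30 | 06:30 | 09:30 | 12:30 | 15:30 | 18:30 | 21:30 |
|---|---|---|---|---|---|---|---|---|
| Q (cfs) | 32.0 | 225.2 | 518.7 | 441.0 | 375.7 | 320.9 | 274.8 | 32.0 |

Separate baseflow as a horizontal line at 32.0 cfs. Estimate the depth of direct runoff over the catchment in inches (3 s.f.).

d ≈ 0.322 in

Direct runoff: 0.0, 193.2, 486.7, 409.0, 343.7, 288.9, 242.8, 0.0 cfs; ΣQ_DR = 1964 cfs.
V = ΣQ_DR · Δt = 1964 × 10800 s = 2.121 × 10^7 ft³.
Over A = 28.4 mi², depth = V / A = 0.322 in.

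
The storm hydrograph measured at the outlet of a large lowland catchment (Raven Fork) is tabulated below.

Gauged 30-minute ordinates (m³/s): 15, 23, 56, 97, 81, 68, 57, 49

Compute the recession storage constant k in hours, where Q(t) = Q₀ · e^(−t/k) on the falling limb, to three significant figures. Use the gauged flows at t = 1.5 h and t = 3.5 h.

k ≈ 2.93 h

On the falling limb, Q drops from 97 to 49 m³/s between t = 1.5 h and t = 3.5 h (Δt = 2 h).
k = −Δt / ln(Q₂/Q₁) = −2 / ln(49/97) = 2.93 h.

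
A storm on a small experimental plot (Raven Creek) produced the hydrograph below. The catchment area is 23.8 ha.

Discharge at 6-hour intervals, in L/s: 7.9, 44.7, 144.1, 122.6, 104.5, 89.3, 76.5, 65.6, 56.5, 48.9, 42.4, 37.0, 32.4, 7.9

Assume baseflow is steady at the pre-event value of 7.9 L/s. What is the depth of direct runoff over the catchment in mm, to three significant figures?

Direct runoff: 0.0, 36.8, 136.2, 114.7, 96.6, 81.4, 68.6, 57.7, 48.6, 41.0, 34.5, 29.1, 24.5, 0.0 L/s; ΣQ_DR = 769.7 L/s.
V = ΣQ_DR · Δt = 769.7 × 21600 s = 1.663 × 10^7 L.
Over A = 23.8 ha, depth = V / A = 69.9 mm.

d ≈ 69.9 mm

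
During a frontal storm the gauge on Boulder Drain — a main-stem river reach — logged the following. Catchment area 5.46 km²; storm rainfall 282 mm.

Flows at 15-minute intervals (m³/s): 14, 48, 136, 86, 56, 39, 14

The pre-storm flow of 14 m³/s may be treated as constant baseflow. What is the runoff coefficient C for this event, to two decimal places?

ΣQ_DR = 295.0 m³/s; V = ΣQ_DR·Δt = 2.655 × 10^5 m³.
Runoff depth d = V / A = 48.63 mm.
C = d / P = 48.63 / 282 = 0.17.

C ≈ 0.17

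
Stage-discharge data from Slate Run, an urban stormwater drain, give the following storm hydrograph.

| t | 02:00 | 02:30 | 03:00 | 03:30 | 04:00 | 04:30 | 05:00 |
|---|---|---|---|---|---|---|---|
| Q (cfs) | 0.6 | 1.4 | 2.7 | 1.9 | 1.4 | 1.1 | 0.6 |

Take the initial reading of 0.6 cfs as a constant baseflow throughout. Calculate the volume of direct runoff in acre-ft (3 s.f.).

Direct-runoff ordinates (Q − Q_b): 0.0, 0.8, 2.1, 1.3, 0.8, 0.5, 0.0 cfs.
ΣQ_DR = 5.500 cfs.
With Δt = 0.5 h = 1800 s, V = ΣQ_DR · Δt = 5.500 × 1800 = 9900 ft³ = 0.227 acre-ft.

V ≈ 0.227 acre-ft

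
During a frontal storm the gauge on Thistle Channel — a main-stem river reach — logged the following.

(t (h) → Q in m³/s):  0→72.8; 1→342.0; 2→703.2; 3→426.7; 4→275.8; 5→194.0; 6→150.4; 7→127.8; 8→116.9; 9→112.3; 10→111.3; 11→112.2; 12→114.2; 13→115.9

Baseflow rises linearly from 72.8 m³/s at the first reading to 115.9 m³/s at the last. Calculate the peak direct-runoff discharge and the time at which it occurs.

Q_p = 623.77 m³/s at t = 2 h

Subtracting baseflow gives direct-runoff ordinates: 0.00, 265.88, 623.77, 343.95, 189.74, 104.62, 57.71, 31.79, 17.58, 9.66, 5.35, 2.93, 1.62, 0.00 m³/s.
The maximum is 623.77 m³/s, occurring at the reading for t = 2 h.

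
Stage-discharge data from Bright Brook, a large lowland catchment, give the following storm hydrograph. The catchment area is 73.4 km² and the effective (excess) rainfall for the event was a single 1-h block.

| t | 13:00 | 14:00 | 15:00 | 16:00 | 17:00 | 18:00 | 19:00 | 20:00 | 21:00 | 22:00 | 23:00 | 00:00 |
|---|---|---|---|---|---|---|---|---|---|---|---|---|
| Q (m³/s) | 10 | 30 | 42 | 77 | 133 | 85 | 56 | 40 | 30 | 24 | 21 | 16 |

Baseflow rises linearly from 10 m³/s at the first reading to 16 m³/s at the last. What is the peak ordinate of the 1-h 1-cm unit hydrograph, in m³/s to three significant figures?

U_p ≈ 60.4 m³/s

Direct runoff: 0.00, 19.45, 30.91, 65.36, 120.82, 72.27, 42.73, 26.18, 15.64, 9.09, 5.55, 0.00 m³/s; ΣQ_DR = 408.0 m³/s, peak = 120.82 m³/s.
Runoff depth d = ΣQ_DR·Δt / A = 408.0 × 3600 / (73.4 km²) = 20.01 mm.
The 1-cm UH is the DRH scaled by (10 mm)/d, so U_p = 120.82 × 10/20.01 = 60.4 m³/s.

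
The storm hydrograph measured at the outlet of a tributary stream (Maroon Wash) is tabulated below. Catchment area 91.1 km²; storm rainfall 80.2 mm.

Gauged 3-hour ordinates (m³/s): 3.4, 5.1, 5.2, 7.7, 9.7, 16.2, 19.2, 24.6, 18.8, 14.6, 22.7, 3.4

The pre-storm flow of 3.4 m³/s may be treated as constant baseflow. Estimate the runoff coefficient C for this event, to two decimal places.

ΣQ_DR = 109.8 m³/s; V = ΣQ_DR·Δt = 1.186 × 10^6 m³.
Runoff depth d = V / A = 13.02 mm.
C = d / P = 13.02 / 80.2 = 0.16.

C ≈ 0.16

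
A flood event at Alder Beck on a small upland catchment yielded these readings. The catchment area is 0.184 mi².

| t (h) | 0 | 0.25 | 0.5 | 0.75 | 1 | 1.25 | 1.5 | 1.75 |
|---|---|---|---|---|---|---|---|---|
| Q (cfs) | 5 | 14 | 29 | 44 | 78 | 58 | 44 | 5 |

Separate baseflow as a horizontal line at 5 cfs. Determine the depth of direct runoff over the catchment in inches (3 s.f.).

d ≈ 0.499 in

Direct runoff: 0.0, 9.0, 24.0, 39.0, 73.0, 53.0, 39.0, 0.0 cfs; ΣQ_DR = 237.0 cfs.
V = ΣQ_DR · Δt = 237.0 × 900 s = 2.133 × 10^5 ft³.
Over A = 0.184 mi², depth = V / A = 0.499 in.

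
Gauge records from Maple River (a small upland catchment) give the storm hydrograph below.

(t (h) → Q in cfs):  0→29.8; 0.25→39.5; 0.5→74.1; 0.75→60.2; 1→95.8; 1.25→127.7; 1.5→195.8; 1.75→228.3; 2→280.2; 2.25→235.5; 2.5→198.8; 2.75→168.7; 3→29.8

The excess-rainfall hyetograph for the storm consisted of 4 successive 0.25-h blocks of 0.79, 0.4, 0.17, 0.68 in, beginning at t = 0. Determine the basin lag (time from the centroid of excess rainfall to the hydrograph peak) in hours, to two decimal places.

t_L ≈ 1.53 h

Centroid of excess rainfall: t_c = Σ P_i·t̄_i / ΣP_i = 0.4657 h (block centres at 0.125, 0.375, 0.625, 0.875 h).
Hydrograph peak occurs at t = 2 h, so basin lag t_L = 2 − 0.4657 = 1.53 h.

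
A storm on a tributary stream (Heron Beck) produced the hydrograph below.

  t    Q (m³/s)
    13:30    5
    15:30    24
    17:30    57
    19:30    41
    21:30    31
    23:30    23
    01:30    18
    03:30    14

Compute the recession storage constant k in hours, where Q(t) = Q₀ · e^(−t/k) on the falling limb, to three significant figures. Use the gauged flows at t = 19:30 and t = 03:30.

k ≈ 7.45 h

On the falling limb, Q drops from 41 to 14 m³/s between t = 19:30 and t = 03:30 (Δt = 8 h).
k = −Δt / ln(Q₂/Q₁) = −8 / ln(14/41) = 7.45 h.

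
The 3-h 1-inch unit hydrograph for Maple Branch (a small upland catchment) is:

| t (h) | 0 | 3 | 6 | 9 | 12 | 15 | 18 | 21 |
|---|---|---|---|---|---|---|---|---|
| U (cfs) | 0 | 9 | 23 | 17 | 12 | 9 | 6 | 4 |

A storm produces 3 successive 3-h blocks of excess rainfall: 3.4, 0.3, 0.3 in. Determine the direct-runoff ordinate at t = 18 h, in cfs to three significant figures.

By discrete convolution, Q_j = Σ (P_i / 1 in) · U_{j−i}.
At t = 18 h (j=6): Q = (3.4/1)·6 + (0.3/1)·9 + (0.3/1)·12 = 26.7 cfs.

Q ≈ 26.7 cfs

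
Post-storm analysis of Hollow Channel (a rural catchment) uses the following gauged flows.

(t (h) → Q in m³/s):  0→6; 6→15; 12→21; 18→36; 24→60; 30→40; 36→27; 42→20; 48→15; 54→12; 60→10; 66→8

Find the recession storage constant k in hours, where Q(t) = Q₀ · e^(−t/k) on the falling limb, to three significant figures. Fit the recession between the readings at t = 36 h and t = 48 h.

On the falling limb, Q drops from 27 to 15 m³/s between t = 36 h and t = 48 h (Δt = 12 h).
k = −Δt / ln(Q₂/Q₁) = −12 / ln(15/27) = 20.4 h.

k ≈ 20.4 h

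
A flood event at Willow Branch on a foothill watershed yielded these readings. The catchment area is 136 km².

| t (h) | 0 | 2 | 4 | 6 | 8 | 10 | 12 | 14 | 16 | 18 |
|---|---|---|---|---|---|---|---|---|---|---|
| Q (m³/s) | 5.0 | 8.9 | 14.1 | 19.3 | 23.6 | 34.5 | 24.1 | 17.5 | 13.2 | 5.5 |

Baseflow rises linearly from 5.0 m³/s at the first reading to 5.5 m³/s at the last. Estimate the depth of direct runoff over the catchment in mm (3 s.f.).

Direct runoff: 0.00, 3.84, 8.99, 14.13, 18.38, 29.22, 18.77, 12.11, 7.76, 0.00 m³/s; ΣQ_DR = 113.2 m³/s.
V = ΣQ_DR · Δt = 113.2 × 7200 s = 8.150 × 10^5 m³.
Over A = 136 km², depth = V / A = 5.99 mm.

d ≈ 5.99 mm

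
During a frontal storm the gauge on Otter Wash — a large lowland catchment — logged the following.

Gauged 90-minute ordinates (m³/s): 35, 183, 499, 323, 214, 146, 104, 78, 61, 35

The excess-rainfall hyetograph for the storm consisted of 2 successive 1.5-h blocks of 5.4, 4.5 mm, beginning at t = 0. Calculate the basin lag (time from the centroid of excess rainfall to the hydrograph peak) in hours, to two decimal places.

Centroid of excess rainfall: t_c = Σ P_i·t̄_i / ΣP_i = 1.4318 h (block centres at 0.75, 2.25 h).
Hydrograph peak occurs at t = 3 h, so basin lag t_L = 3 − 1.4318 = 1.57 h.

t_L ≈ 1.57 h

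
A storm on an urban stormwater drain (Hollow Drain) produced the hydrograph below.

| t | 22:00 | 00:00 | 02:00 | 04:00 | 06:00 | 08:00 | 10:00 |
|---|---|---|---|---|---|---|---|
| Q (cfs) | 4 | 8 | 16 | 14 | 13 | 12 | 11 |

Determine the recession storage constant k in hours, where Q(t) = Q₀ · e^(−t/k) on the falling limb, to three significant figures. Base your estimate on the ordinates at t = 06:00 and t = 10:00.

On the falling limb, Q drops from 13 to 11 cfs between t = 06:00 and t = 10:00 (Δt = 4 h).
k = −Δt / ln(Q₂/Q₁) = −4 / ln(11/13) = 23.9 h.

k ≈ 23.9 h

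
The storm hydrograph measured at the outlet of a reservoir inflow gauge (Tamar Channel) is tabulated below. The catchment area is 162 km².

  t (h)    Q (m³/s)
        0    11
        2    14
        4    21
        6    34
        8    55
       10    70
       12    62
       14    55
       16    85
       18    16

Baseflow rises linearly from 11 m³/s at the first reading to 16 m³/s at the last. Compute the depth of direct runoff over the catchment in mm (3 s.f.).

d ≈ 12.8 mm

Direct runoff: 0.00, 2.44, 8.89, 21.33, 41.78, 56.22, 47.67, 40.11, 69.56, 0.00 m³/s; ΣQ_DR = 288.0 m³/s.
V = ΣQ_DR · Δt = 288.0 × 7200 s = 2.074 × 10^6 m³.
Over A = 162 km², depth = V / A = 12.8 mm.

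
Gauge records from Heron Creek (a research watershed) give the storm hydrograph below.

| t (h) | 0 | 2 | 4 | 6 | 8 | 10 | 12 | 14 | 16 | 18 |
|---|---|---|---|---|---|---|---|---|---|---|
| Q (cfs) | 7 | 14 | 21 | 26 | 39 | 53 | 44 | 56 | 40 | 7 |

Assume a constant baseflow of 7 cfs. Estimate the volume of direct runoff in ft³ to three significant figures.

Direct-runoff ordinates (Q − Q_b): 0.0, 7.0, 14.0, 19.0, 32.0, 46.0, 37.0, 49.0, 33.0, 0.0 cfs.
ΣQ_DR = 237.0 cfs.
With Δt = 2 h = 7200 s, V = ΣQ_DR · Δt = 237.0 × 7200 = 1.71 × 10^6 ft³.

V ≈ 1.71 × 10^6 ft³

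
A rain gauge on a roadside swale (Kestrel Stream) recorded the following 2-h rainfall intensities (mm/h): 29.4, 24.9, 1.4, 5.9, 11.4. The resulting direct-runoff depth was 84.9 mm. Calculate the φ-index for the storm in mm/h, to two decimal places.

φ ≈ 7.75 mm/h

Only the 3 blocks with intensity above φ contribute runoff: 29.4, 24.9, 11.4 mm/h.
Σ(I−φ)·Δt = d  ⇒  (29.4+24.9+11.4 − 3φ)·2 = 84.9
φ = (65.70 − 84.9/2) / 3 = 7.75 mm/h.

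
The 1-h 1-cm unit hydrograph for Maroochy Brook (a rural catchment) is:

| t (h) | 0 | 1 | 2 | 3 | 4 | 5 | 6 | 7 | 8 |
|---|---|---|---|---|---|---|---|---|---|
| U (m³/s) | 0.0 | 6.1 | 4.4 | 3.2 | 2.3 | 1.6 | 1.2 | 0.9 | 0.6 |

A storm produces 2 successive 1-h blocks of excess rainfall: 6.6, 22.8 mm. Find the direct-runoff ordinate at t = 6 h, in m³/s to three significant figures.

By discrete convolution, Q_j = Σ (P_i / 10 mm) · U_{j−i}.
At t = 6 h (j=6): Q = (6.6/10)·1.2 + (22.8/10)·1.6 = 4.44 m³/s.

Q ≈ 4.44 m³/s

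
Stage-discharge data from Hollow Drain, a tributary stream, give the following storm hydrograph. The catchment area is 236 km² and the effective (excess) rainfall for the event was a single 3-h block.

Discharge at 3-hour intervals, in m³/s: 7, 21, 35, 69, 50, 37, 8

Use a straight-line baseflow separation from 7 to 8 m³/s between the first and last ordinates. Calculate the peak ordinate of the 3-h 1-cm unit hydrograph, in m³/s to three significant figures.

U_p ≈ 77.0 m³/s

Direct runoff: 0.00, 13.83, 27.67, 61.50, 42.33, 29.17, 0.00 m³/s; ΣQ_DR = 174.5 m³/s, peak = 61.50 m³/s.
Runoff depth d = ΣQ_DR·Δt / A = 174.5 × 10800 / (236 km²) = 7.986 mm.
The 1-cm UH is the DRH scaled by (10 mm)/d, so U_p = 61.50 × 10/7.986 = 77.0 m³/s.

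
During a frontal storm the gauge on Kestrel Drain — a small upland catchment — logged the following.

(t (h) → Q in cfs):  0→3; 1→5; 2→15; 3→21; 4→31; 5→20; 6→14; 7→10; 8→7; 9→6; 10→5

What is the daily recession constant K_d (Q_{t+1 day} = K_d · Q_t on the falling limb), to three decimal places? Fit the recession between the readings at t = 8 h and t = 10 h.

K_d ≈ 0.018

Between t = 8 h and t = 10 h the flow falls from 7 to 5 cfs over 2×1 h = 2 h.
Per-interval ratio K = (5/7)^(1/2) = 0.8452; K_d = K^(24/1) = 0.018.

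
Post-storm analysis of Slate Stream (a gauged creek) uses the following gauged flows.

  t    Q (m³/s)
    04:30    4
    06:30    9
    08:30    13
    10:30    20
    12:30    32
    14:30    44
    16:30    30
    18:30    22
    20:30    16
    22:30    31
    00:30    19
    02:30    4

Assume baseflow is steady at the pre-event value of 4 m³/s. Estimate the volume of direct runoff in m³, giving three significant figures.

Direct-runoff ordinates (Q − Q_b): 0.0, 5.0, 9.0, 16.0, 28.0, 40.0, 26.0, 18.0, 12.0, 27.0, 15.0, 0.0 m³/s.
ΣQ_DR = 196.0 m³/s.
With Δt = 2 h = 7200 s, V = ΣQ_DR · Δt = 196.0 × 7200 = 1.41 × 10^6 m³.

V ≈ 1.41 × 10^6 m³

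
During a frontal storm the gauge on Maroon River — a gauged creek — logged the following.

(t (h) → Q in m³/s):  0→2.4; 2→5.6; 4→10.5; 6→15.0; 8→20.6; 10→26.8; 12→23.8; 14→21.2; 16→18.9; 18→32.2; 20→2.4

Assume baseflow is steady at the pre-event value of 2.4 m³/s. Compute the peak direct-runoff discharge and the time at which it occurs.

Q_p = 29.8 m³/s at t = 18 h

Subtracting baseflow gives direct-runoff ordinates: 0.0, 3.2, 8.1, 12.6, 18.2, 24.4, 21.4, 18.8, 16.5, 29.8, 0.0 m³/s.
The maximum is 29.8 m³/s, occurring at the reading for t = 18 h.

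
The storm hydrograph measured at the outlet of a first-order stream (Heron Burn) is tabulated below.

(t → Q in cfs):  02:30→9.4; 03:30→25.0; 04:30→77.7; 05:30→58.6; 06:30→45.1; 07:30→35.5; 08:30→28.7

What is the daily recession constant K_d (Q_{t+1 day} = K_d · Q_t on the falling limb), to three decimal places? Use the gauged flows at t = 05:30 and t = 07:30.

K_d ≈ 0.002

Between t = 05:30 and t = 07:30 the flow falls from 58.6 to 35.5 cfs over 2×1 h = 2 h.
Per-interval ratio K = (35.5/58.6)^(1/2) = 0.7783; K_d = K^(24/1) = 0.002.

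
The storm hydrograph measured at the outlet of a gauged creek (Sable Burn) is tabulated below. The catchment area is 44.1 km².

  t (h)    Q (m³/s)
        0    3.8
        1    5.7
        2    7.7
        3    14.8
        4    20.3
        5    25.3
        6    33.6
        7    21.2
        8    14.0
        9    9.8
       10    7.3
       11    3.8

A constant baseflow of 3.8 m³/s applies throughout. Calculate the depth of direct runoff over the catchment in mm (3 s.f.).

Direct runoff: 0.0, 1.9, 3.9, 11.0, 16.5, 21.5, 29.8, 17.4, 10.2, 6.0, 3.5, 0.0 m³/s; ΣQ_DR = 121.7 m³/s.
V = ΣQ_DR · Δt = 121.7 × 3600 s = 4.381 × 10^5 m³.
Over A = 44.1 km², depth = V / A = 9.93 mm.

d ≈ 9.93 mm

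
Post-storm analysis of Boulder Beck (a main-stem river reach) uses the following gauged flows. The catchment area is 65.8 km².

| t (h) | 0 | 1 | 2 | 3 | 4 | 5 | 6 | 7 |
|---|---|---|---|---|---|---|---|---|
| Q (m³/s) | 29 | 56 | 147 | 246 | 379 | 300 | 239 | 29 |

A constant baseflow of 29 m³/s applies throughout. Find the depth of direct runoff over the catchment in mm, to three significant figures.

d ≈ 65.3 mm

Direct runoff: 0.0, 27.0, 118.0, 217.0, 350.0, 271.0, 210.0, 0.0 m³/s; ΣQ_DR = 1193 m³/s.
V = ΣQ_DR · Δt = 1193 × 3600 s = 4.295 × 10^6 m³.
Over A = 65.8 km², depth = V / A = 65.3 mm.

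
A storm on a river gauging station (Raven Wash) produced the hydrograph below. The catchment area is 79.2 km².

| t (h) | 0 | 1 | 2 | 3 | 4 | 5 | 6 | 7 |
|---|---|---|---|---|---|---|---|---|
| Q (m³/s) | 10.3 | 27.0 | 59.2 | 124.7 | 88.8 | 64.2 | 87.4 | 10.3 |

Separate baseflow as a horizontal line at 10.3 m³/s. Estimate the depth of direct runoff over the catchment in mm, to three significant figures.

d ≈ 17.7 mm

Direct runoff: 0.0, 16.7, 48.9, 114.4, 78.5, 53.9, 77.1, 0.0 m³/s; ΣQ_DR = 389.5 m³/s.
V = ΣQ_DR · Δt = 389.5 × 3600 s = 1.402 × 10^6 m³.
Over A = 79.2 km², depth = V / A = 17.7 mm.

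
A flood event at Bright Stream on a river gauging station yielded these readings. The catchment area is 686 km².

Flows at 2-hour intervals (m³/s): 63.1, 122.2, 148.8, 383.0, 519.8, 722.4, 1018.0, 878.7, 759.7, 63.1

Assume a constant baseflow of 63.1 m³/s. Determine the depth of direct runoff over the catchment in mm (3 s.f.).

Direct runoff: 0.0, 59.1, 85.7, 319.9, 456.7, 659.3, 954.9, 815.6, 696.6, 0.0 m³/s; ΣQ_DR = 4048 m³/s.
V = ΣQ_DR · Δt = 4048 × 7200 s = 2.914 × 10^7 m³.
Over A = 686 km², depth = V / A = 42.5 mm.

d ≈ 42.5 mm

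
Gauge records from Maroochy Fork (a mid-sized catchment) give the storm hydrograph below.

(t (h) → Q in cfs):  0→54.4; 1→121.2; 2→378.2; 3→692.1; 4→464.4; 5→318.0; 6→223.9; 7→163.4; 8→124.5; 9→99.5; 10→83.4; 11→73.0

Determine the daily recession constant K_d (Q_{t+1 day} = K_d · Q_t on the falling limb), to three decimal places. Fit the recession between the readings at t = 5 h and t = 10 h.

K_d ≈ 0.002

Between t = 5 h and t = 10 h the flow falls from 318.0 to 83.4 cfs over 5×1 h = 5 h.
Per-interval ratio K = (83.4/318.0)^(1/5) = 0.7652; K_d = K^(24/1) = 0.002.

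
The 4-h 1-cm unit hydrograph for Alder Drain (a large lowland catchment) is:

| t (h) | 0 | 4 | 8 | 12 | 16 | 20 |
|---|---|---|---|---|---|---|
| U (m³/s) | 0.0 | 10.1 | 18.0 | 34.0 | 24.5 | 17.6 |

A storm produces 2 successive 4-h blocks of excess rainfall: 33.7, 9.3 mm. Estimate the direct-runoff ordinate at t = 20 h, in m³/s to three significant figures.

By discrete convolution, Q_j = Σ (P_i / 10 mm) · U_{j−i}.
At t = 20 h (j=5): Q = (33.7/10)·17.6 + (9.3/10)·24.5 = 82.1 m³/s.

Q ≈ 82.1 m³/s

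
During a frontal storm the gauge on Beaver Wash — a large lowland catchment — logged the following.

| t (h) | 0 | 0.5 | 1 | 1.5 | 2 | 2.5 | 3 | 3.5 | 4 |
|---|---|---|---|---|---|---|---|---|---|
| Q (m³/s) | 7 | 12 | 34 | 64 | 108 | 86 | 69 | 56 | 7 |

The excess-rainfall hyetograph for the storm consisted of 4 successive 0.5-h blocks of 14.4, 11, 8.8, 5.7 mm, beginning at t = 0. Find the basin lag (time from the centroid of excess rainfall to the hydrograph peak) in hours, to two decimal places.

Centroid of excess rainfall: t_c = Σ P_i·t̄_i / ΣP_i = 0.8227 h (block centres at 0.25, 0.75, 1.25, 1.75 h).
Hydrograph peak occurs at t = 2 h, so basin lag t_L = 2 − 0.8227 = 1.18 h.

t_L ≈ 1.18 h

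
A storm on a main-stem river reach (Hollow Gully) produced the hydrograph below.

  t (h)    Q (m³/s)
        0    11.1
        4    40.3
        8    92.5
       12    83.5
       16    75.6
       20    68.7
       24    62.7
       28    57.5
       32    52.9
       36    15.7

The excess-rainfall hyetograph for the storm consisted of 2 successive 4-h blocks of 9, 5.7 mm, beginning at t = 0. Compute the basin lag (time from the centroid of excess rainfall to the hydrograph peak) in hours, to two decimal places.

Centroid of excess rainfall: t_c = Σ P_i·t̄_i / ΣP_i = 3.5510 h (block centres at 2, 6 h).
Hydrograph peak occurs at t = 8 h, so basin lag t_L = 8 − 3.5510 = 4.45 h.

t_L ≈ 4.45 h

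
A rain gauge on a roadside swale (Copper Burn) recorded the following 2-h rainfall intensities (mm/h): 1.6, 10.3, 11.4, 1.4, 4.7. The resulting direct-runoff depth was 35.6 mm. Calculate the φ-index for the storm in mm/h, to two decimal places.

Only the 3 blocks with intensity above φ contribute runoff: 10.3, 11.4, 4.7 mm/h.
Σ(I−φ)·Δt = d  ⇒  (10.3+11.4+4.7 − 3φ)·2 = 35.6
φ = (26.40 − 35.6/2) / 3 = 2.87 mm/h.

φ ≈ 2.87 mm/h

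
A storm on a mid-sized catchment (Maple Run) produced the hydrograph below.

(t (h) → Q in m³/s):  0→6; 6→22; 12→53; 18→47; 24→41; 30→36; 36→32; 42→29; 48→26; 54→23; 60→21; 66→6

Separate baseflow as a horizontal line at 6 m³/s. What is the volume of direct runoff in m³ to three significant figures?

Direct-runoff ordinates (Q − Q_b): 0.0, 16.0, 47.0, 41.0, 35.0, 30.0, 26.0, 23.0, 20.0, 17.0, 15.0, 0.0 m³/s.
ΣQ_DR = 270.0 m³/s.
With Δt = 6 h = 21600 s, V = ΣQ_DR · Δt = 270.0 × 21600 = 5.83 × 10^6 m³.

V ≈ 5.83 × 10^6 m³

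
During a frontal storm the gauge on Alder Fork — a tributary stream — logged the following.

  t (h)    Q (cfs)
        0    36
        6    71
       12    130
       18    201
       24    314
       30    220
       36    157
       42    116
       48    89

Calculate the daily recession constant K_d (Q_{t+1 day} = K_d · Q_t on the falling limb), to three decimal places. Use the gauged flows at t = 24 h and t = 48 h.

K_d ≈ 0.283

Between t = 24 h and t = 48 h the flow falls from 314 to 89 cfs over 4×6 h = 24 h.
Per-interval ratio K = (89/314)^(1/4) = 0.7297; K_d = K^(24/6) = 0.283.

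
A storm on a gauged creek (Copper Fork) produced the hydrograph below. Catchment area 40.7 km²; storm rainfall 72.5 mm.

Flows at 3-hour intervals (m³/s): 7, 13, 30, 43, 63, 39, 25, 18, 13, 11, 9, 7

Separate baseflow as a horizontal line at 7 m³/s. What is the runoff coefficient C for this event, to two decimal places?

ΣQ_DR = 194.0 m³/s; V = ΣQ_DR·Δt = 2.095 × 10^6 m³.
Runoff depth d = V / A = 51.48 mm.
C = d / P = 51.48 / 72.5 = 0.71.

C ≈ 0.71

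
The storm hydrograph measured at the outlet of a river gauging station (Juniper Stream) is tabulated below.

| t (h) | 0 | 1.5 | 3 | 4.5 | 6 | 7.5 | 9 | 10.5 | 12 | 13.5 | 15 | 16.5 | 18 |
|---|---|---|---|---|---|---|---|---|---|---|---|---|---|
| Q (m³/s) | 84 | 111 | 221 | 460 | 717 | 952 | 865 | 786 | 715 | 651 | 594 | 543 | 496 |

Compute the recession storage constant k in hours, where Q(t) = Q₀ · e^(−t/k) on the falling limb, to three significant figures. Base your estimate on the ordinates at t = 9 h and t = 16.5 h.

On the falling limb, Q drops from 865 to 543 m³/s between t = 9 h and t = 16.5 h (Δt = 7.5 h).
k = −Δt / ln(Q₂/Q₁) = −7.5 / ln(543/865) = 16.1 h.

k ≈ 16.1 h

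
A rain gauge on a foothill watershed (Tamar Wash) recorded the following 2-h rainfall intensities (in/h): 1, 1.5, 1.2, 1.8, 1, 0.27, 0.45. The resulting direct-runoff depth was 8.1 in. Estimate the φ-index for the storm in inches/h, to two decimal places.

Only the 5 blocks with intensity above φ contribute runoff: 1, 1.5, 1.2, 1.8, 1 in/h.
Σ(I−φ)·Δt = d  ⇒  (1+1.5+1.2+1.8+1 − 5φ)·2 = 8.1
φ = (6.500 − 8.1/2) / 5 = 0.49 in/h.

φ ≈ 0.49 in/h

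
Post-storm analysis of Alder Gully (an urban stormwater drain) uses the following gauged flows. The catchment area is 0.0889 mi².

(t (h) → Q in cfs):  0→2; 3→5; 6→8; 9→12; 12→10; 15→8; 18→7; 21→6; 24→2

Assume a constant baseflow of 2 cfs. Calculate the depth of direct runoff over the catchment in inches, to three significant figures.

Direct runoff: 0.0, 3.0, 6.0, 10.0, 8.0, 6.0, 5.0, 4.0, 0.0 cfs; ΣQ_DR = 42.00 cfs.
V = ΣQ_DR · Δt = 42.00 × 10800 s = 4.536 × 10^5 ft³.
Over A = 0.0889 mi², depth = V / A = 2.20 in.

d ≈ 2.20 in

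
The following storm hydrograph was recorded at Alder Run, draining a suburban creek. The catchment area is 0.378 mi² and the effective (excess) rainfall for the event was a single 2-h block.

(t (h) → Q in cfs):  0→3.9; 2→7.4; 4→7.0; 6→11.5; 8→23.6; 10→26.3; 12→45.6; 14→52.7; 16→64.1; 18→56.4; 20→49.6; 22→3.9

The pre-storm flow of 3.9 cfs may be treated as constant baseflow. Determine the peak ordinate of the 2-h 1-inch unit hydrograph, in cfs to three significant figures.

Direct runoff: 0.0, 3.5, 3.1, 7.6, 19.7, 22.4, 41.7, 48.8, 60.2, 52.5, 45.7, 0.0 cfs; ΣQ_DR = 305.2 cfs, peak = 60.2 cfs.
Runoff depth d = ΣQ_DR·Δt / A = 305.2 × 7200 / (0.378 mi²) = 2.502 in.
The 1-inch UH is the DRH scaled by (1 in)/d, so U_p = 60.2 × 1/2.502 = 24.1 cfs.

U_p ≈ 24.1 cfs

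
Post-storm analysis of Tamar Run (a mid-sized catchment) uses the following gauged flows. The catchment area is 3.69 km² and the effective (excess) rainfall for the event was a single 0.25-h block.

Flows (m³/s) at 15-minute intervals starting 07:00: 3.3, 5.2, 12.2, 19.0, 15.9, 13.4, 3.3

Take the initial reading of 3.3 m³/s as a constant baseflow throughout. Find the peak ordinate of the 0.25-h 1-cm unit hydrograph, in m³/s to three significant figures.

U_p ≈ 13.1 m³/s

Direct runoff: 0.0, 1.9, 8.9, 15.7, 12.6, 10.1, 0.0 m³/s; ΣQ_DR = 49.20 m³/s, peak = 15.7 m³/s.
Runoff depth d = ΣQ_DR·Δt / A = 49.20 × 900 / (3.69 km²) = 12.00 mm.
The 1-cm UH is the DRH scaled by (10 mm)/d, so U_p = 15.7 × 10/12.00 = 13.1 m³/s.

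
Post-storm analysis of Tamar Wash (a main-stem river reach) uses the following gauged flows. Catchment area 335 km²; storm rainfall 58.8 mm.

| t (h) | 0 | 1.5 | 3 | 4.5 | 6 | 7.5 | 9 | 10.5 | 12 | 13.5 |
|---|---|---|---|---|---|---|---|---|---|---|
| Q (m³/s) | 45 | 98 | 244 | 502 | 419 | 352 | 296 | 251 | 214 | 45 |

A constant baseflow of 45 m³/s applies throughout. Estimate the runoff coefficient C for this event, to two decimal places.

ΣQ_DR = 2016 m³/s; V = ΣQ_DR·Δt = 1.089 × 10^7 m³.
Runoff depth d = V / A = 32.50 mm.
C = d / P = 32.50 / 58.8 = 0.55.

C ≈ 0.55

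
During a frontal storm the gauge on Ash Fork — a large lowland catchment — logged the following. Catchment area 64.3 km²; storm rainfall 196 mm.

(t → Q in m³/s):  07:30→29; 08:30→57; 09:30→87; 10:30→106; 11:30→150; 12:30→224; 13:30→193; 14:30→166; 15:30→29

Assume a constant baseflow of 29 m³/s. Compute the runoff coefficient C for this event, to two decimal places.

ΣQ_DR = 780.0 m³/s; V = ΣQ_DR·Δt = 2.808 × 10^6 m³.
Runoff depth d = V / A = 43.67 mm.
C = d / P = 43.67 / 196 = 0.22.

C ≈ 0.22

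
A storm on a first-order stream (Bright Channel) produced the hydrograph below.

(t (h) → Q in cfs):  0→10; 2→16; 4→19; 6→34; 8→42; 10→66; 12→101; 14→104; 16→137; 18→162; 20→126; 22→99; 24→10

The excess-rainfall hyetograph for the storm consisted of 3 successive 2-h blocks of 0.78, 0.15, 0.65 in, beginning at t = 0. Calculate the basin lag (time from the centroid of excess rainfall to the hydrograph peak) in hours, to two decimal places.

Centroid of excess rainfall: t_c = Σ P_i·t̄_i / ΣP_i = 2.8354 h (block centres at 1, 3, 5 h).
Hydrograph peak occurs at t = 18 h, so basin lag t_L = 18 − 2.8354 = 15.16 h.

t_L ≈ 15.16 h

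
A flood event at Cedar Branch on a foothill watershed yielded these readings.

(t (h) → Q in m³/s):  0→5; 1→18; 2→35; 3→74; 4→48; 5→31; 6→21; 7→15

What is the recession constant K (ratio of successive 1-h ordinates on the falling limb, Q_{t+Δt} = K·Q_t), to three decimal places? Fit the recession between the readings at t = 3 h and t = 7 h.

Using the recession-limb readings at t = 3 h and t = 7 h: Q falls from 74 to 15 m³/s over 4 intervals.
K = (Q₂/Q₁)^(1/4) = (15/74)^(1/4) = 0.671.

K ≈ 0.671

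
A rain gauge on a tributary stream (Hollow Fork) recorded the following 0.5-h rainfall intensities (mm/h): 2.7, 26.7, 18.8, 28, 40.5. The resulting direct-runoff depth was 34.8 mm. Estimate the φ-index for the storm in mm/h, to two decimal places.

φ ≈ 11.10 mm/h

Only the 4 blocks with intensity above φ contribute runoff: 26.7, 18.8, 28, 40.5 mm/h.
Σ(I−φ)·Δt = d  ⇒  (26.7+18.8+28+40.5 − 4φ)·0.5 = 34.8
φ = (114.0 − 34.8/0.5) / 4 = 11.10 mm/h.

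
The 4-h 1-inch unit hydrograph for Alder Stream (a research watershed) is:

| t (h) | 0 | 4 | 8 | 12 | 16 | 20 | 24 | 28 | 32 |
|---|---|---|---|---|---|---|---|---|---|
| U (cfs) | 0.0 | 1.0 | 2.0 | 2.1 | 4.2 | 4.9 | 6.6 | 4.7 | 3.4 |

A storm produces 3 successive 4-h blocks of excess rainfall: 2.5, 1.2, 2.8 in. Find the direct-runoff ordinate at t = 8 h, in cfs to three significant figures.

Q ≈ 6.20 cfs

By discrete convolution, Q_j = Σ (P_i / 1 in) · U_{j−i}.
At t = 8 h (j=2): Q = (2.5/1)·2.0 + (1.2/1)·1.0 + (2.8/1)·0.0 = 6.20 cfs.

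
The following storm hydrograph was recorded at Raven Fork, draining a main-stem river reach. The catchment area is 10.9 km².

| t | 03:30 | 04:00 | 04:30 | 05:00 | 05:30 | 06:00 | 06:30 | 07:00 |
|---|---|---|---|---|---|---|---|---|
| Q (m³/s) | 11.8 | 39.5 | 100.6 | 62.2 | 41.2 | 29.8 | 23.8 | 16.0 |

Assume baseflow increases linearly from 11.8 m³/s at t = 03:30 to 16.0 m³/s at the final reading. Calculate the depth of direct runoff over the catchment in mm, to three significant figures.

d ≈ 35.3 mm

Direct runoff: 0.00, 27.10, 87.60, 48.60, 27.00, 15.00, 8.40, 0.00 m³/s; ΣQ_DR = 213.7 m³/s.
V = ΣQ_DR · Δt = 213.7 × 1800 s = 3.847 × 10^5 m³.
Over A = 10.9 km², depth = V / A = 35.3 mm.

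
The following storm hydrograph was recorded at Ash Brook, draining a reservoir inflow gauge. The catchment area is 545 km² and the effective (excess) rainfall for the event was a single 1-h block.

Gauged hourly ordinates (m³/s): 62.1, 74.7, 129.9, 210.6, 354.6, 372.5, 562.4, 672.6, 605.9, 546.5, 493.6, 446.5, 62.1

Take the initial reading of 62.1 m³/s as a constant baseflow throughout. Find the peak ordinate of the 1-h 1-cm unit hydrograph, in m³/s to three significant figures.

Direct runoff: 0.0, 12.6, 67.8, 148.5, 292.5, 310.4, 500.3, 610.5, 543.8, 484.4, 431.5, 384.4, 0.0 m³/s; ΣQ_DR = 3787 m³/s, peak = 610.5 m³/s.
Runoff depth d = ΣQ_DR·Δt / A = 3787 × 3600 / (545 km²) = 25.01 mm.
The 1-cm UH is the DRH scaled by (10 mm)/d, so U_p = 610.5 × 10/25.01 = 244 m³/s.

U_p ≈ 244 m³/s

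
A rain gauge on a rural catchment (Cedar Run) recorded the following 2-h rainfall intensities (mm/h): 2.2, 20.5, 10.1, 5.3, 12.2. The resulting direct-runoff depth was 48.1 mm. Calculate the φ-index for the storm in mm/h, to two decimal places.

Only the 3 blocks with intensity above φ contribute runoff: 20.5, 10.1, 12.2 mm/h.
Σ(I−φ)·Δt = d  ⇒  (20.5+10.1+12.2 − 3φ)·2 = 48.1
φ = (42.80 − 48.1/2) / 3 = 6.25 mm/h.

φ ≈ 6.25 mm/h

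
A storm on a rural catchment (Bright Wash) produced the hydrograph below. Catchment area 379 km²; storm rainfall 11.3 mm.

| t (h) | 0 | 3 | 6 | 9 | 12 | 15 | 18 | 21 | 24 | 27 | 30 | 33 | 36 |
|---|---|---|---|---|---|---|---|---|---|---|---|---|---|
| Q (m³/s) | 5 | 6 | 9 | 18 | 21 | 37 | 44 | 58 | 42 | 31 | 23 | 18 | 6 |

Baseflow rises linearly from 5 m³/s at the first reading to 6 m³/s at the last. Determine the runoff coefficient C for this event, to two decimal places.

C ≈ 0.62

ΣQ_DR = 246.5 m³/s; V = ΣQ_DR·Δt = 2.662 × 10^6 m³.
Runoff depth d = V / A = 7.024 mm.
C = d / P = 7.024 / 11.3 = 0.62.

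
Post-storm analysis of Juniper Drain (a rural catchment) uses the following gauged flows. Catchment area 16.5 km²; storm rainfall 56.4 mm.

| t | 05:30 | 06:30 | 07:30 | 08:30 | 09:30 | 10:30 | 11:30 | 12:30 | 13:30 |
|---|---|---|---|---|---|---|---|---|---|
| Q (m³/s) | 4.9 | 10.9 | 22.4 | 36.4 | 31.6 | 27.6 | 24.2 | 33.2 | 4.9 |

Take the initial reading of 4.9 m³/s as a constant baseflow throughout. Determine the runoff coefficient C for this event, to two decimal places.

ΣQ_DR = 152.0 m³/s; V = ΣQ_DR·Δt = 5.472 × 10^5 m³.
Runoff depth d = V / A = 33.16 mm.
C = d / P = 33.16 / 56.4 = 0.59.

C ≈ 0.59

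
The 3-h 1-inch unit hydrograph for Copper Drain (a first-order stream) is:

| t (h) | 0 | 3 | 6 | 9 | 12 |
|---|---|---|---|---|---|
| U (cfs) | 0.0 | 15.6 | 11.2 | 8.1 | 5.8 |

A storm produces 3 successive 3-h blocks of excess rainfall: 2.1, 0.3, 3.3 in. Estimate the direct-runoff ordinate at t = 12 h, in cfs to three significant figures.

By discrete convolution, Q_j = Σ (P_i / 1 in) · U_{j−i}.
At t = 12 h (j=4): Q = (2.1/1)·5.8 + (0.3/1)·8.1 + (3.3/1)·11.2 = 51.6 cfs.

Q ≈ 51.6 cfs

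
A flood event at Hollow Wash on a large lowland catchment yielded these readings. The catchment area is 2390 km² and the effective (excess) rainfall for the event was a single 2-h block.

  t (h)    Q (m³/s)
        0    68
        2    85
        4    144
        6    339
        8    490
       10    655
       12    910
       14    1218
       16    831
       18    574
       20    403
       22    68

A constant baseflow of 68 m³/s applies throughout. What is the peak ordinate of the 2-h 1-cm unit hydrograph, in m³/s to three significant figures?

Direct runoff: 0.0, 17.0, 76.0, 271.0, 422.0, 587.0, 842.0, 1150.0, 763.0, 506.0, 335.0, 0.0 m³/s; ΣQ_DR = 4969 m³/s, peak = 1150.0 m³/s.
Runoff depth d = ΣQ_DR·Δt / A = 4969 × 7200 / (2390 km²) = 14.97 mm.
The 1-cm UH is the DRH scaled by (10 mm)/d, so U_p = 1150.0 × 10/14.97 = 768 m³/s.

U_p ≈ 768 m³/s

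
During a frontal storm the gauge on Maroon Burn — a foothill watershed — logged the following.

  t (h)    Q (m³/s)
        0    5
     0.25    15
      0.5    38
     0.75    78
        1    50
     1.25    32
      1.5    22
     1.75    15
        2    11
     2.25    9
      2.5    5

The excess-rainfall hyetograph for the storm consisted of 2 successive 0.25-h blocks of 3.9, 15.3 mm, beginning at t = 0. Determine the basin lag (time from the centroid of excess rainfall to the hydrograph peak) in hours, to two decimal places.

t_L ≈ 0.43 h

Centroid of excess rainfall: t_c = Σ P_i·t̄_i / ΣP_i = 0.3242 h (block centres at 0.125, 0.375 h).
Hydrograph peak occurs at t = 0.75 h, so basin lag t_L = 0.75 − 0.3242 = 0.43 h.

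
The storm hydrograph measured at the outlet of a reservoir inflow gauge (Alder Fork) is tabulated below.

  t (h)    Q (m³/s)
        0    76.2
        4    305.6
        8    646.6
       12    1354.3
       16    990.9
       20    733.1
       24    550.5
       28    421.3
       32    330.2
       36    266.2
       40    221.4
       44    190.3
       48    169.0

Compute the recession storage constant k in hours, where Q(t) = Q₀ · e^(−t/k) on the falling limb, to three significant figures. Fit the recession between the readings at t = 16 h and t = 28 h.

k ≈ 14.0 h

On the falling limb, Q drops from 990.9 to 421.3 m³/s between t = 16 h and t = 28 h (Δt = 12 h).
k = −Δt / ln(Q₂/Q₁) = −12 / ln(421.3/990.9) = 14.0 h.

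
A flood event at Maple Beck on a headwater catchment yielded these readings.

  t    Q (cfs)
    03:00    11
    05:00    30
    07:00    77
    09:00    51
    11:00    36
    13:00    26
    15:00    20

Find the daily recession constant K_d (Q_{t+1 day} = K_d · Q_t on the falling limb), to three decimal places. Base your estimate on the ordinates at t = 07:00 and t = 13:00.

Between t = 07:00 and t = 13:00 the flow falls from 77 to 26 cfs over 3×2 h = 6 h.
Per-interval ratio K = (26/77)^(1/3) = 0.6963; K_d = K^(24/2) = 0.013.

K_d ≈ 0.013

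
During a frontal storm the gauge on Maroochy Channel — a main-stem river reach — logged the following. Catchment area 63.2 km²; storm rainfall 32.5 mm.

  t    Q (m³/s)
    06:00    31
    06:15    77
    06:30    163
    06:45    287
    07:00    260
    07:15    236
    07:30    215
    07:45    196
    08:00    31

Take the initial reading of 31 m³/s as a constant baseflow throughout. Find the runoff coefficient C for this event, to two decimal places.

ΣQ_DR = 1217 m³/s; V = ΣQ_DR·Δt = 1.095 × 10^6 m³.
Runoff depth d = V / A = 17.33 mm.
C = d / P = 17.33 / 32.5 = 0.53.

C ≈ 0.53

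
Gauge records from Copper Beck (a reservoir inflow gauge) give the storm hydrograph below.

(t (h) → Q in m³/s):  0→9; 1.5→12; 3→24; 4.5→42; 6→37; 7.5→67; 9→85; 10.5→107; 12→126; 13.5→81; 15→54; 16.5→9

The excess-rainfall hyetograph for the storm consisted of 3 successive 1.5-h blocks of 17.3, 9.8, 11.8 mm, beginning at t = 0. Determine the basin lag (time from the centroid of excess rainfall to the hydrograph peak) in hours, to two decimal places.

t_L ≈ 9.96 h

Centroid of excess rainfall: t_c = Σ P_i·t̄_i / ΣP_i = 2.0379 h (block centres at 0.75, 2.25, 3.75 h).
Hydrograph peak occurs at t = 12 h, so basin lag t_L = 12 − 2.0379 = 9.96 h.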